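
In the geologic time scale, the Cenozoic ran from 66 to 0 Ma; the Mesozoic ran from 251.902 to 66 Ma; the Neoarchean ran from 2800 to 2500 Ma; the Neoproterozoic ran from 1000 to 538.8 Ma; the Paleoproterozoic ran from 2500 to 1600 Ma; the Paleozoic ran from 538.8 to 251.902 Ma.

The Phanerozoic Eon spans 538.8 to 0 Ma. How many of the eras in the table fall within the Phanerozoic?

3

Eras inside 538.8–0 Ma: Paleozoic, Mesozoic, Cenozoic — 3 in total.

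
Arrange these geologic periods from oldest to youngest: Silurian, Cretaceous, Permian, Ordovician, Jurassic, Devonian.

Era membership (oldest first within each) — Paleozoic: Ordovician, Silurian, Devonian, Permian; Mesozoic: Jurassic, Cretaceous. Paleozoic precedes Mesozoic, which precedes Cenozoic. Concatenating the groups in that era order gives oldest to youngest directly.

Ordovician, then Silurian, then Devonian, then Permian, then Jurassic, then Cretaceous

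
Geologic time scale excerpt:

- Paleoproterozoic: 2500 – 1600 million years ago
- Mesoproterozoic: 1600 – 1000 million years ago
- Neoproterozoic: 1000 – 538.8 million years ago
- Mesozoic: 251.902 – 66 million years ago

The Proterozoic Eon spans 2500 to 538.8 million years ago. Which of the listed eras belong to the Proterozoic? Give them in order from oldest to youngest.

Eras with both bounds inside 2500–538.8 Ma: Paleoproterozoic (2500–1600), Mesoproterozoic (1600–1000), Neoproterozoic (1000–538.8).

Paleoproterozoic, Mesoproterozoic, Neoproterozoic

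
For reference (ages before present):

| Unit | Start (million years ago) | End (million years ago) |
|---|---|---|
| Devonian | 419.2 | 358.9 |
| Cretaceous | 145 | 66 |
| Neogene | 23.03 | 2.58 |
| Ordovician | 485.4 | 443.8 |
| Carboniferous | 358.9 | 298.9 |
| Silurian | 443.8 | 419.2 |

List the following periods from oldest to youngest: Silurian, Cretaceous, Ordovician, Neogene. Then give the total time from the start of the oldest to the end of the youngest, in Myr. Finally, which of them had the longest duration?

Ordovician → Silurian → Cretaceous → Neogene; total span 482.82 Myr; longest is Cretaceous

Start ages (Ma): Ordovician 485.4, Silurian 443.8, Cretaceous 145, Neogene 23.03.
Ordered oldest to youngest: Ordovician, Silurian, Cretaceous, Neogene.
Span = 485.4 − 2.58 = 482.82 Myr.
Durations: Ordovician 41.6, Neogene 20.45, Silurian 24.6, Cretaceous 79 → longest is Cretaceous (79 Myr).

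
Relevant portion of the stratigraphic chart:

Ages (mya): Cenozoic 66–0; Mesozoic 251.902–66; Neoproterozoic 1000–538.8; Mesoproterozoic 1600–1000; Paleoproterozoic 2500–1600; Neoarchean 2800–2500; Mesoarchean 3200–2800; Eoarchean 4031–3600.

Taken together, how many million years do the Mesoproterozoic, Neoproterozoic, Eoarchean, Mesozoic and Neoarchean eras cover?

Each duration: Mesoproterozoic = 600; Neoproterozoic = 461.2; Eoarchean = 431; Mesozoic = 185.902; Neoarchean = 300.
Sum: 600 + 461.2 + 431 + 185.902 + 300 = 1978.102 Myr.

1978.102 million years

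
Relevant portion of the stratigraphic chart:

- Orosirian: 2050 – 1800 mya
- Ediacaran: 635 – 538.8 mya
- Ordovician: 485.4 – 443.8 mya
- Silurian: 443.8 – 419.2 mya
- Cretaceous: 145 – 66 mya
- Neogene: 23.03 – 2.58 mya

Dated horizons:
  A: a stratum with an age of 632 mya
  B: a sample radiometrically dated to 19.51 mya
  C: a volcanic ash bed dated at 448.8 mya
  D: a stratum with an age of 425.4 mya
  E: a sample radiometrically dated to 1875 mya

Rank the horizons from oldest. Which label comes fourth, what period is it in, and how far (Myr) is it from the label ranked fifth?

Sorted oldest-first by Ma: E (1875), A (632), C (448.8), D (425.4), B (19.51).
The fourth oldest is D at 425.4 Ma, which lies in 443.8–419.2 Ma: the Silurian.
The fifth oldest is B at 19.51 Ma; separation = |425.4 − 19.51| = 405.89 Myr.

D, in the Silurian; 405.89 million years to B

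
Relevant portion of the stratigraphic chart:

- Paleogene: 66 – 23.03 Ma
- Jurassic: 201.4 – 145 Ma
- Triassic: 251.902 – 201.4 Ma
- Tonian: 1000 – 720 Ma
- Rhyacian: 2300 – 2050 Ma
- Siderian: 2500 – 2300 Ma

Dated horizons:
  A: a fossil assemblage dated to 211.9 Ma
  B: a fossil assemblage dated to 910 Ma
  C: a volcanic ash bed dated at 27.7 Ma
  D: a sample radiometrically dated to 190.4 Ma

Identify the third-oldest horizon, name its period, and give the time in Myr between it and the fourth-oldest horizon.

D, in the Jurassic; 162.7 million years to C

Larger Ma means older, so oldest first: B 910 > A 211.9 > D 190.4 > C 27.7.
Counting 3 along gives D (190.4 Ma); the excerpt puts that inside the Jurassic, 201.4–145 Ma.
Next in line is C (27.7 Ma), and 190.4 − 27.7 = 162.7 Myr.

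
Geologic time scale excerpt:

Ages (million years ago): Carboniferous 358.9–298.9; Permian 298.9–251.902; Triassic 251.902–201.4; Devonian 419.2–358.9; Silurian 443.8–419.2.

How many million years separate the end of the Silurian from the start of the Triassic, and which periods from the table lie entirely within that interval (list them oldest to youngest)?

End of Silurian = 419.2 Ma; start of Triassic = 251.902 Ma.
Gap = 419.2 − 251.902 = 167.298 Myr.
Periods wholly inside 419.2–251.902 Ma: Devonian (419.2–358.9), Carboniferous (358.9–298.9), Permian (298.9–251.902).

167.298 million years; Devonian, Carboniferous, Permian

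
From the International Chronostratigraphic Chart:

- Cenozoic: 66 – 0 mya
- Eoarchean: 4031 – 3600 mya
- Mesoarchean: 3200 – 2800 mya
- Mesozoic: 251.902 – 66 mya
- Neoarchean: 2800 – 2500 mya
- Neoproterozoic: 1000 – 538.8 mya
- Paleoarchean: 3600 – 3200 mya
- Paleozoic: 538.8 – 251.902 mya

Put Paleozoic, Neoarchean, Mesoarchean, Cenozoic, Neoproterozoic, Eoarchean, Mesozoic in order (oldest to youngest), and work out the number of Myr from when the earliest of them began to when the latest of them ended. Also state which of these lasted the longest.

From the excerpt: Paleozoic 538.8–251.902; Neoarchean 2800–2500; Mesoarchean 3200–2800; Cenozoic 66–0; Neoproterozoic 1000–538.8; Eoarchean 4031–3600; Mesozoic 251.902–66 (Ma).
Larger Ma is earlier, so the oldest is Eoarchean and the youngest is Cenozoic; oldest to youngest: Eoarchean, Mesoarchean, Neoarchean, Neoproterozoic, Paleozoic, Mesozoic, Cenozoic.
Oldest start 4031 minus youngest end 0 gives 4031 Myr overall.
Individual lengths (start − end): Neoarchean 300; Eoarchean 431; Mesoarchean 400; Neoproterozoic 461.2; Mesozoic 185.902; Paleozoic 286.898; Cenozoic 66. The largest is Neoproterozoic at 461.2 Myr.

Eoarchean → Mesoarchean → Neoarchean → Neoproterozoic → Paleozoic → Mesozoic → Cenozoic; total span 4031 Myr; longest is Neoproterozoic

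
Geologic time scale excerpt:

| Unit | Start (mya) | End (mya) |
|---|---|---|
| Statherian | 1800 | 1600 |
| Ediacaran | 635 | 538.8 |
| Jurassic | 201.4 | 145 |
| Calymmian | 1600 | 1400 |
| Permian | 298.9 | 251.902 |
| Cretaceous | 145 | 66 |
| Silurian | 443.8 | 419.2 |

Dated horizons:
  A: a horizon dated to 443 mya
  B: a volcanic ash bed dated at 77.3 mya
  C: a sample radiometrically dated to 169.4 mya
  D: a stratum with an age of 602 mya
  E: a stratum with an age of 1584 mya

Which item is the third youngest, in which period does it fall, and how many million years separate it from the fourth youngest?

Sorted youngest-first by Ma: B (77.3), C (169.4), A (443), D (602), E (1584).
The third youngest is A at 443 Ma, which lies in 443.8–419.2 Ma: the Silurian.
The fourth youngest is D at 602 Ma; separation = |443 − 602| = 159 Myr.

A, in the Silurian; 159 million years to D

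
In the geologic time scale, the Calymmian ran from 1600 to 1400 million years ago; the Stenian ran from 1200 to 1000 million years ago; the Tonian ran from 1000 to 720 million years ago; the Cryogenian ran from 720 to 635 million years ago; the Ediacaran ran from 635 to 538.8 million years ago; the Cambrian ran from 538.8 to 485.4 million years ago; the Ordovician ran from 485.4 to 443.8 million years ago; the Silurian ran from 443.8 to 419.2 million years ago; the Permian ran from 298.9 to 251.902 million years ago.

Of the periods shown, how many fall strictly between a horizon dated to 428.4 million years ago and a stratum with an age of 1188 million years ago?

5

The older date is 1188 Ma and the younger is 428.4 Ma.
Periods with start < 1188 and end > 428.4 Ma: Tonian (1000–720), Cryogenian (720–635), Ediacaran (635–538.8), Cambrian (538.8–485.4), Ordovician (485.4–443.8).
That is 5 complete periods.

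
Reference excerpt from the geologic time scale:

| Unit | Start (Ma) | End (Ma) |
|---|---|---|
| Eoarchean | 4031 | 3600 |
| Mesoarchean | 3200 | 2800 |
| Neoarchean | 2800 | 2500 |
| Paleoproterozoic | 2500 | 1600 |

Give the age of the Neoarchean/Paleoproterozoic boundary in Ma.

The Neoarchean ends and the Paleoproterozoic begins at 2500 Ma.

2500 Ma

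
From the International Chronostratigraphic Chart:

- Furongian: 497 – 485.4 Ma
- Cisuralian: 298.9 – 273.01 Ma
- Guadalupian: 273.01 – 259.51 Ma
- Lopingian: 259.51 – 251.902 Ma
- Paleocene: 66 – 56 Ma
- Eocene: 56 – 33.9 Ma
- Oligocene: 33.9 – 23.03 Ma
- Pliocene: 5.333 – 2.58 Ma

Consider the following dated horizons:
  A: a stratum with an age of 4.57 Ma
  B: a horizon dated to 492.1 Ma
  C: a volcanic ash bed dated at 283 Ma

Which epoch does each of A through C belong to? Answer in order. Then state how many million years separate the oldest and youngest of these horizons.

Match each age against the start–end ranges in the excerpt: A = 4.57 Ma → Pliocene (5.333–2.58); B = 492.1 Ma → Furongian (497–485.4); C = 283 Ma → Cisuralian (298.9–273.01).
The largest age is 492.1 Ma and the smallest is 4.57 Ma; their difference is 487.53 Myr.

A — Pliocene; B — Furongian; C — Cisuralian; span 487.53 million years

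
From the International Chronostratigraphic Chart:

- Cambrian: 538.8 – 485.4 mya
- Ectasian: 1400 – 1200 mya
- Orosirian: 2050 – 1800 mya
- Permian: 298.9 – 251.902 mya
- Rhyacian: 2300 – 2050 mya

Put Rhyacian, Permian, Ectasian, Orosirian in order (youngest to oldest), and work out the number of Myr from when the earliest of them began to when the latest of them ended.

Start ages (Ma): Rhyacian 2300, Orosirian 2050, Ectasian 1400, Permian 298.9.
Ordered youngest to oldest: Permian, Ectasian, Orosirian, Rhyacian.
Span = 2300 − 251.902 = 2048.098 Myr.

Permian, Ectasian, Orosirian, Rhyacian; total span 2048.098 Myr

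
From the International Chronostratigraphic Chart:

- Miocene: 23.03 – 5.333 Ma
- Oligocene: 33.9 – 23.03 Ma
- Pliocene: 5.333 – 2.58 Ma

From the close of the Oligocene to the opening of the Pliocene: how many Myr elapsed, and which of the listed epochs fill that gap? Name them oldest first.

17.697 million years; Miocene

End of Oligocene = 23.03 Ma; start of Pliocene = 5.333 Ma.
Gap = 23.03 − 5.333 = 17.697 Myr.
Epochs wholly inside 23.03–5.333 Ma: Miocene (23.03–5.333).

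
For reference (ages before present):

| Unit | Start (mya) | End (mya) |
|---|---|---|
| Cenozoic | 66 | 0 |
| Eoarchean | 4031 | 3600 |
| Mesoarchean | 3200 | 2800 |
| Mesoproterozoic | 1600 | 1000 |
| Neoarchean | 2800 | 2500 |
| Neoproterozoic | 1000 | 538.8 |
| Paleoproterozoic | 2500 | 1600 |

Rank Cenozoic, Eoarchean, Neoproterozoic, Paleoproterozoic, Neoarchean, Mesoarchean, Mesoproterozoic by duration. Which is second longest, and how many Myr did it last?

Start − end for each: Cenozoic 66 − 0 = 66; Eoarchean 4031 − 3600 = 431; Neoproterozoic 1000 − 538.8 = 461.2; Paleoproterozoic 2500 − 1600 = 900; Neoarchean 2800 − 2500 = 300; Mesoarchean 3200 − 2800 = 400; Mesoproterozoic 1600 − 1000 = 600.
Ranking these from longest: Paleoproterozoic > Mesoproterozoic > Neoproterozoic > Eoarchean > Mesoarchean > Neoarchean > Cenozoic.
Position 2 in that ranking is Mesoproterozoic, which lasted 600 Myr.

Mesoproterozoic, 600 million years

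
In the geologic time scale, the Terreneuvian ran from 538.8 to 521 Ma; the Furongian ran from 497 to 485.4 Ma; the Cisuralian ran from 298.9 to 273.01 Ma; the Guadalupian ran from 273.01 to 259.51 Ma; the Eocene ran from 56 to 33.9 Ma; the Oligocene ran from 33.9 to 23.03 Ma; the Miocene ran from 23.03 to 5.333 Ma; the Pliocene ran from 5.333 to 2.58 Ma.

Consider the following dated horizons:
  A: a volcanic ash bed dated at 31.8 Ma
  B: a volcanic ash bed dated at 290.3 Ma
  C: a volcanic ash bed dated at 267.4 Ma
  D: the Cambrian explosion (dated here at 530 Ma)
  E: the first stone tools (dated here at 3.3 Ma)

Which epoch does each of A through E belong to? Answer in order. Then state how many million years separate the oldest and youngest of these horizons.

A — Oligocene; B — Cisuralian; C — Guadalupian; D — Terreneuvian; E — Pliocene; span 526.7 million years

Match each age against the start–end ranges in the excerpt: A = 31.8 Ma → Oligocene (33.9–23.03); B = 290.3 Ma → Cisuralian (298.9–273.01); C = 267.4 Ma → Guadalupian (273.01–259.51); D = 530 Ma → Terreneuvian (538.8–521); E = 3.3 Ma → Pliocene (5.333–2.58).
The largest age is 530 Ma and the smallest is 3.3 Ma; their difference is 526.7 Myr.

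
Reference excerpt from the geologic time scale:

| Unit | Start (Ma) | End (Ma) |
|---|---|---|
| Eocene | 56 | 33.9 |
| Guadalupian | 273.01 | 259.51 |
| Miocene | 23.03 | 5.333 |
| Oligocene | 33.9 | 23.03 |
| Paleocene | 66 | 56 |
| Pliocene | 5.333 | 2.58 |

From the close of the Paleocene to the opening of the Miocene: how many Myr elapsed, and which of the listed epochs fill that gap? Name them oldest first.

The Paleocene closes at 56 Ma and the Miocene opens at 23.03 Ma, so the interval is 56 − 23.03 = 32.97 Myr.
An epoch fits inside if it starts at or after 56 Ma and ends at or before 23.03 Ma; oldest first that gives Eocene, Oligocene.

32.97 million years; Eocene, Oligocene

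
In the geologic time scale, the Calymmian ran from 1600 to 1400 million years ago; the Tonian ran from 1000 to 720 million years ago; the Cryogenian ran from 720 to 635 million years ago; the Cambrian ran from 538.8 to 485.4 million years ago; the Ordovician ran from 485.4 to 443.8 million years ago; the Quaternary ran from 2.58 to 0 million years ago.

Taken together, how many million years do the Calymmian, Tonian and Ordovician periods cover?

Duration is start − end for each: (1600 − 1400) + (1000 − 720) + (485.4 − 443.8).
That is 200 + 280 + 41.6, which totals 521.6 million years.

521.6 million years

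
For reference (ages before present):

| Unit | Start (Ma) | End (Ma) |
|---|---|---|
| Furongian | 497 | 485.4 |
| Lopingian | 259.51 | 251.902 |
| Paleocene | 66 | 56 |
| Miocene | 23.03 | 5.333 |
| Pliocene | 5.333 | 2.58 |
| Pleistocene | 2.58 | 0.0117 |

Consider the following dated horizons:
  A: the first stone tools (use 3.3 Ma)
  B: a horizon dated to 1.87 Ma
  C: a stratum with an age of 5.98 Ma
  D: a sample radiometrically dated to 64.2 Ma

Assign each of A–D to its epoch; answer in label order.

A — Pliocene; B — Pleistocene; C — Miocene; D — Paleocene

Match each age against the start–end ranges in the excerpt: A = 3.3 Ma → Pliocene (5.333–2.58); B = 1.87 Ma → Pleistocene (2.58–0.0117); C = 5.98 Ma → Miocene (23.03–5.333); D = 64.2 Ma → Paleocene (66–56).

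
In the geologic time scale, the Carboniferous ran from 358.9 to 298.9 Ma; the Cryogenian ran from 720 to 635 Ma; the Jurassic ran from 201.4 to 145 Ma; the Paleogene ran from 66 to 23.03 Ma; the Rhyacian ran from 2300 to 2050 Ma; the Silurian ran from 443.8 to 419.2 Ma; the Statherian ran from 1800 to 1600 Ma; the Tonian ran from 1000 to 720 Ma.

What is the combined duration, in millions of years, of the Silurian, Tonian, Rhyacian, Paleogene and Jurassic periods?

Each duration: Silurian = 24.6; Tonian = 280; Rhyacian = 250; Paleogene = 42.97; Jurassic = 56.4.
Sum: 24.6 + 280 + 250 + 42.97 + 56.4 = 653.97 Myr.

653.97 million years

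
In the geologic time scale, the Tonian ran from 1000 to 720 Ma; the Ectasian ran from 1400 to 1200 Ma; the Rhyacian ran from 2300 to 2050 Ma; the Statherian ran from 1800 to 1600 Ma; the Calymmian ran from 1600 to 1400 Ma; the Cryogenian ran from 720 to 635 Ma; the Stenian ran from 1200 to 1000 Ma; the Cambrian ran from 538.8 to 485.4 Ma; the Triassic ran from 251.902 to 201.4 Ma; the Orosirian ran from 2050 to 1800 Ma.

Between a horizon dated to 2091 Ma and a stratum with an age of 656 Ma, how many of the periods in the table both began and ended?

The older date is 2091 Ma and the younger is 656 Ma.
Periods with start < 2091 and end > 656 Ma: Orosirian (2050–1800), Statherian (1800–1600), Calymmian (1600–1400), Ectasian (1400–1200), Stenian (1200–1000), Tonian (1000–720).
That is 6 complete periods.

6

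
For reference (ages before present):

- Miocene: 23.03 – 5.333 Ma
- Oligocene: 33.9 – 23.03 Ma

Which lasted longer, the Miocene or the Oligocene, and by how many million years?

Miocene, by 6.827 million years

Miocene: 23.03 − 5.333 = 17.697 Myr.
Oligocene: 33.9 − 23.03 = 10.87 Myr.
Difference: 17.697 − 10.87 = 6.827 Myr, so the Miocene was longer.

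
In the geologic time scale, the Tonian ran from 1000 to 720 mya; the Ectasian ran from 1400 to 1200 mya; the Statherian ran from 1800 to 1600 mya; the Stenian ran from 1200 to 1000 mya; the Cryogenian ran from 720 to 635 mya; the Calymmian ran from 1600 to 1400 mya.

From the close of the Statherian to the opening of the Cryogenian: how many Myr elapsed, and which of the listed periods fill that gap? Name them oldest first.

The Statherian closes at 1600 Ma and the Cryogenian opens at 720 Ma, so the interval is 1600 − 720 = 880 Myr.
A period fits inside if it starts at or after 1600 Ma and ends at or before 720 Ma; oldest first that gives Calymmian, Ectasian, Stenian, Tonian.

880 million years; Calymmian, Ectasian, Stenian, Tonian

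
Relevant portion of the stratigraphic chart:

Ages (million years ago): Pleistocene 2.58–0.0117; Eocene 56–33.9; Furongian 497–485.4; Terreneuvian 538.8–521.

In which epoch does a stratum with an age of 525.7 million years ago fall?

525.7 Ma lies between 538.8 and 521 Ma, so it falls in the Terreneuvian.

Terreneuvian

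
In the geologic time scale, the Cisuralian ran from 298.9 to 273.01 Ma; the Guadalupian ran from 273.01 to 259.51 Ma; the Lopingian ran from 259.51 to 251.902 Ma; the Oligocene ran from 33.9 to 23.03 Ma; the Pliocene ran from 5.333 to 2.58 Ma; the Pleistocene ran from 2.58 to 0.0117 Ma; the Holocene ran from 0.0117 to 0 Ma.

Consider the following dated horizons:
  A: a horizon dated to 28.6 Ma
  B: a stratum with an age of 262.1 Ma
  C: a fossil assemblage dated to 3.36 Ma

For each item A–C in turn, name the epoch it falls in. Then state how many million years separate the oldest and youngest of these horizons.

Match each age against the start–end ranges in the excerpt: A = 28.6 Ma → Oligocene (33.9–23.03); B = 262.1 Ma → Guadalupian (273.01–259.51); C = 3.36 Ma → Pliocene (5.333–2.58).
The largest age is 262.1 Ma and the smallest is 3.36 Ma; their difference is 258.74 Myr.

A — Oligocene; B — Guadalupian; C — Pliocene; span 258.74 million years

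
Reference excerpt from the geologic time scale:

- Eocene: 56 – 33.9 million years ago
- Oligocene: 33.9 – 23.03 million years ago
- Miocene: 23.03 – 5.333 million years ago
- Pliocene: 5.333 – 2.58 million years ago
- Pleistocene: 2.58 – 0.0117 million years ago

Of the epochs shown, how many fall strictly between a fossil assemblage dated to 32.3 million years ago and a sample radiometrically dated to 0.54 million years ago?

The older date is 32.3 Ma and the younger is 0.54 Ma.
Epochs with start < 32.3 and end > 0.54 Ma: Miocene (23.03–5.333), Pliocene (5.333–2.58).
That is 2 complete epochs.

2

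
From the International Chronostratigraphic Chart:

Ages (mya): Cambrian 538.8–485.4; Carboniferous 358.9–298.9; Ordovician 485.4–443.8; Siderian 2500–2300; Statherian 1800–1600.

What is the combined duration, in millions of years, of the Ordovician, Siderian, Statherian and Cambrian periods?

Each duration: Ordovician = 41.6; Siderian = 200; Statherian = 200; Cambrian = 53.4.
Sum: 41.6 + 200 + 200 + 53.4 = 495 Myr.

495 million years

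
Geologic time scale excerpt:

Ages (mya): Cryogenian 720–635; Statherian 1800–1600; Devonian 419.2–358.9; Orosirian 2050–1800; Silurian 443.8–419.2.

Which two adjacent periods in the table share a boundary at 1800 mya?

The Orosirian ends at 1800 mya and the Statherian begins at 1800 mya, so they share that boundary.

Orosirian and Statherian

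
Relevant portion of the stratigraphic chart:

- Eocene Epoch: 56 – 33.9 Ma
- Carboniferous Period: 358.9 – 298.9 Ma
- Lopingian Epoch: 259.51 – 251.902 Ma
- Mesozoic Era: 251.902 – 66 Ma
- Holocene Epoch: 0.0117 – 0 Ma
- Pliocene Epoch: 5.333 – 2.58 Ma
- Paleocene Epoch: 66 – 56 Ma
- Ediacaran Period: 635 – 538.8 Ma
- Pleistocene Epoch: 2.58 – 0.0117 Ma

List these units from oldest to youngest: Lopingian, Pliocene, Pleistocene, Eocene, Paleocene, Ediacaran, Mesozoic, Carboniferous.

The oldest of these is Ediacaran (starts 635 Ma) and the youngest is Pleistocene (ends 0.0117 Ma).
In between, by decreasing start age: Carboniferous (358.9), Lopingian (259.51), Mesozoic (251.902), Paleocene (66), Eocene (56), Pliocene (5.333).

Ediacaran, then Carboniferous, then Lopingian, then Mesozoic, then Paleocene, then Eocene, then Pliocene, then Pleistocene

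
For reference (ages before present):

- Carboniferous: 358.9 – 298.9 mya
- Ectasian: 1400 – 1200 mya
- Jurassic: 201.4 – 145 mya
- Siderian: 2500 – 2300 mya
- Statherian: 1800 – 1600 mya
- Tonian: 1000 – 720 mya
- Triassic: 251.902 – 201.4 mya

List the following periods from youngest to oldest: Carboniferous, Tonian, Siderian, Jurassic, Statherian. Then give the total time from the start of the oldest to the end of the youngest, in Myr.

Jurassic → Carboniferous → Tonian → Statherian → Siderian; total span 2355 Myr

Start ages (Ma): Siderian 2500, Statherian 1800, Tonian 1000, Carboniferous 358.9, Jurassic 201.4.
Ordered youngest to oldest: Jurassic, Carboniferous, Tonian, Statherian, Siderian.
Span = 2500 − 145 = 2355 Myr.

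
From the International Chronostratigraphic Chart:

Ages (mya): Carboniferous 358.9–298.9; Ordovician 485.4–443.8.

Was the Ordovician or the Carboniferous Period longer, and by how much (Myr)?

Ordovician: 485.4 − 443.8 = 41.6 Myr.
Carboniferous: 358.9 − 298.9 = 60 Myr.
Difference: 60 − 41.6 = 18.4 Myr, so the Carboniferous was longer.

Carboniferous, by 18.4 million years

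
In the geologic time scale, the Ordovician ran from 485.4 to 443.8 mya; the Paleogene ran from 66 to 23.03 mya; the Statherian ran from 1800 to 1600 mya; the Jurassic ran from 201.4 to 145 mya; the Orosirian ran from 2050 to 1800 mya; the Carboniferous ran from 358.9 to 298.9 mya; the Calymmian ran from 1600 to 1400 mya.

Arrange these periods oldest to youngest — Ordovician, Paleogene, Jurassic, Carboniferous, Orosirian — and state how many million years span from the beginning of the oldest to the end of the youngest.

From the excerpt: Ordovician 485.4–443.8; Paleogene 66–23.03; Jurassic 201.4–145; Carboniferous 358.9–298.9; Orosirian 2050–1800 (Ma).
Larger Ma is earlier, so the oldest is Orosirian and the youngest is Paleogene; oldest to youngest: Orosirian, Ordovician, Carboniferous, Jurassic, Paleogene.
Oldest start 2050 minus youngest end 23.03 gives 2026.97 Myr overall.

Orosirian → Ordovician → Carboniferous → Jurassic → Paleogene; total span 2026.97 Myr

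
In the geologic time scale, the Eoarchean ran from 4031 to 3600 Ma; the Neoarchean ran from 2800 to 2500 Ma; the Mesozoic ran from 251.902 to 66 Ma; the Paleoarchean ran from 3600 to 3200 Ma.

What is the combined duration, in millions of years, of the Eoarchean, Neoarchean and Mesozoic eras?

916.902 million years

Duration is start − end for each: (4031 − 3600) + (2800 − 2500) + (251.902 − 66).
That is 431 + 300 + 185.902, which totals 916.902 million years.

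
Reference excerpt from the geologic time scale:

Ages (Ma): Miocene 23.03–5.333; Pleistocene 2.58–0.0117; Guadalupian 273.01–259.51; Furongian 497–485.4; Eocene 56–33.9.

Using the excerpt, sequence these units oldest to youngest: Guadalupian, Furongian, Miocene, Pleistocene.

Sorting by start age (descending Ma, since larger Ma = older): Furongian start 497, Guadalupian start 273.01, Miocene start 23.03, Pleistocene start 2.58.

Furongian, then Guadalupian, then Miocene, then Pleistocene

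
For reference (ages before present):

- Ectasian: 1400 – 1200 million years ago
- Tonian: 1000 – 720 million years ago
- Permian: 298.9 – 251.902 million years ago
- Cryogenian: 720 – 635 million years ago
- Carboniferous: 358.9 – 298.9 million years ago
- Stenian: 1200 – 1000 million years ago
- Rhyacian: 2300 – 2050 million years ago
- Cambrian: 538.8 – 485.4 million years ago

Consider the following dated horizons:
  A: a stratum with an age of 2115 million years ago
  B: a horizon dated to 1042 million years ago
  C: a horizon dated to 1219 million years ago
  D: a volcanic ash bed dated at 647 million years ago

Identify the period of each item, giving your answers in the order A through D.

Match each age against the start–end ranges in the excerpt: A = 2115 Ma → Rhyacian (2300–2050); B = 1042 Ma → Stenian (1200–1000); C = 1219 Ma → Ectasian (1400–1200); D = 647 Ma → Cryogenian (720–635).

A — Rhyacian; B — Stenian; C — Ectasian; D — Cryogenian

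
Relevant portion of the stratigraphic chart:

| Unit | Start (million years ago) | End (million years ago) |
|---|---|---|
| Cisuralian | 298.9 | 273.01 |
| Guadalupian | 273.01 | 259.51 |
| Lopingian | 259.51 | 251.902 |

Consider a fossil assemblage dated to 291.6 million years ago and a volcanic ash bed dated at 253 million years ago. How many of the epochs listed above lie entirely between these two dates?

1

The older date is 291.6 Ma and the younger is 253 Ma.
Epochs with start < 291.6 and end > 253 Ma: Guadalupian (273.01–259.51).
That is 1 complete epoch.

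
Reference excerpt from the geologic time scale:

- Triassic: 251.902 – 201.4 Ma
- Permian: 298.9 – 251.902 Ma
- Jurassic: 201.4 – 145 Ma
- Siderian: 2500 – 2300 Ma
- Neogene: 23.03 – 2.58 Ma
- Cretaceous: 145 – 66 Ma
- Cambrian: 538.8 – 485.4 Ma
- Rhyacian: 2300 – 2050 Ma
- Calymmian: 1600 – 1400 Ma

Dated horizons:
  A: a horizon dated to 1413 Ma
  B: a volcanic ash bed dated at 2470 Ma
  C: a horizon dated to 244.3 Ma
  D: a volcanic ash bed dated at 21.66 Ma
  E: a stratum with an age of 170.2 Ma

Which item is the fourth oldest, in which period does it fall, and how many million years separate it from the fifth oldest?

E, in the Jurassic; 148.54 million years to D

Sorted oldest-first by Ma: B (2470), A (1413), C (244.3), E (170.2), D (21.66).
The fourth oldest is E at 170.2 Ma, which lies in 201.4–145 Ma: the Jurassic.
The fifth oldest is D at 21.66 Ma; separation = |170.2 − 21.66| = 148.54 Myr.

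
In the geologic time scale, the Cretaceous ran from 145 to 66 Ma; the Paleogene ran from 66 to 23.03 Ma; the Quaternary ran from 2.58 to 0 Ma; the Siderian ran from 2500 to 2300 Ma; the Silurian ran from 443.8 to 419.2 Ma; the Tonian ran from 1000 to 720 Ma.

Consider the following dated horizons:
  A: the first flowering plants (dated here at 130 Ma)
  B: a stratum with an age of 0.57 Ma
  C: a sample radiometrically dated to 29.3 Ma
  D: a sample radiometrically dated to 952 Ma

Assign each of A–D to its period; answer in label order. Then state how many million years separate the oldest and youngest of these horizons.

A — Cretaceous; B — Quaternary; C — Paleogene; D — Tonian; span 951.43 million years

A: 130 Ma lies in 145–66 Ma, so Cretaceous.
B: 0.57 Ma lies in 2.58–0 Ma, so Quaternary.
C: 29.3 Ma lies in 66–23.03 Ma, so Paleogene.
D: 952 Ma lies in 1000–720 Ma, so Tonian.
Oldest = 952 Ma, youngest = 0.57 Ma → span 951.43 Myr.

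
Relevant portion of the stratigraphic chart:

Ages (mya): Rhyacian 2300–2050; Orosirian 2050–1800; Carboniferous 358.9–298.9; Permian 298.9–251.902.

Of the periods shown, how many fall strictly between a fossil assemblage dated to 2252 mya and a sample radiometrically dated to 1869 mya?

Checking each listed span, none has both start < 2252 Ma and end > 1869 Ma — every period straddles one of the two dates or lies outside them — so the count is 0.

0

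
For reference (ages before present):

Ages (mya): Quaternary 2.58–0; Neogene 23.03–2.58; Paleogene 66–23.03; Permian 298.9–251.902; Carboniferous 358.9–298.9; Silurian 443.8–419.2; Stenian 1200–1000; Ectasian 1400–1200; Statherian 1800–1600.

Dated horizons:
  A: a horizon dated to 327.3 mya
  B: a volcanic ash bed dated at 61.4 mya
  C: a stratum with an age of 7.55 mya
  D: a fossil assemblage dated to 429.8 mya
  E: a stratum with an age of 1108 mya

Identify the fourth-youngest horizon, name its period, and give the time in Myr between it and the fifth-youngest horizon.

Smaller Ma means younger, so youngest first: C 7.55 < B 61.4 < A 327.3 < D 429.8 < E 1108.
Counting 4 along gives D (429.8 Ma); the excerpt puts that inside the Silurian, 443.8–419.2 Ma.
Next in line is E (1108 Ma), and 1108 − 429.8 = 678.2 Myr.

D, in the Silurian; 678.2 million years to E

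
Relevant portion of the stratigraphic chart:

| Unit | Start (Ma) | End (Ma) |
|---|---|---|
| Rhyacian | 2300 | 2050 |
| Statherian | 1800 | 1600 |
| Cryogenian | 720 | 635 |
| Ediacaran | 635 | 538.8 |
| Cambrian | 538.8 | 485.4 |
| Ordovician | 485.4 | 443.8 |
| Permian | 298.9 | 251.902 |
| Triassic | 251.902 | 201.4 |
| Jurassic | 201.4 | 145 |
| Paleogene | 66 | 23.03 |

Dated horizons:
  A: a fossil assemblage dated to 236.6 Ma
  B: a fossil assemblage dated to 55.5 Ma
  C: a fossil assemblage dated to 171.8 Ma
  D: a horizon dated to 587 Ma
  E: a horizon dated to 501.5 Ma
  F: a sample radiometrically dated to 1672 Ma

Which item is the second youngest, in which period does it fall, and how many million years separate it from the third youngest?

C, in the Jurassic; 64.8 million years to A

Smaller Ma means younger, so youngest first: B 55.5 < C 171.8 < A 236.6 < E 501.5 < D 587 < F 1672.
Counting 2 along gives C (171.8 Ma); the excerpt puts that inside the Jurassic, 201.4–145 Ma.
Next in line is A (236.6 Ma), and 236.6 − 171.8 = 64.8 Myr.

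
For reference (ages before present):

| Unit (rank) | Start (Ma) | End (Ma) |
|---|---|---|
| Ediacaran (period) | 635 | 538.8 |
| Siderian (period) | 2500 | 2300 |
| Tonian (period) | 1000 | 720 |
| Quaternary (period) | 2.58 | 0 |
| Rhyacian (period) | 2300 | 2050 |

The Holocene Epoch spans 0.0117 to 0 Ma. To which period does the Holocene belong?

Quaternary

The Holocene (0.0117–0 Ma) lies entirely within 2.58–0 Ma, the Quaternary Period.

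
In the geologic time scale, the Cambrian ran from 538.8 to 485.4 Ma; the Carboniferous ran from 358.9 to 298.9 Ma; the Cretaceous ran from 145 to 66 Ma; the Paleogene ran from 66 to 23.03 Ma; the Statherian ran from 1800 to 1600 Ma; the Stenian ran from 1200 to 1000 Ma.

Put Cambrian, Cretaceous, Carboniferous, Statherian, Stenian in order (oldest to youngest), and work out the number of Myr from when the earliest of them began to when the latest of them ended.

From the excerpt: Cambrian 538.8–485.4; Cretaceous 145–66; Carboniferous 358.9–298.9; Statherian 1800–1600; Stenian 1200–1000 (Ma).
Larger Ma is earlier, so the oldest is Statherian and the youngest is Cretaceous; oldest to youngest: Statherian, Stenian, Cambrian, Carboniferous, Cretaceous.
Oldest start 1800 minus youngest end 66 gives 1734 Myr overall.

Statherian, Stenian, Cambrian, Carboniferous, Cretaceous; total span 1734 Myr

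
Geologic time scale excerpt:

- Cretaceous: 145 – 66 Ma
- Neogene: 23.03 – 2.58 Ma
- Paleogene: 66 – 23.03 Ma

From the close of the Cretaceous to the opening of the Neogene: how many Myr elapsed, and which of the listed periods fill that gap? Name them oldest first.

42.97 million years; Paleogene

The Cretaceous closes at 66 Ma and the Neogene opens at 23.03 Ma, so the interval is 66 − 23.03 = 42.97 Myr.
A period fits inside if it starts at or after 66 Ma and ends at or before 23.03 Ma; oldest first that gives Paleogene.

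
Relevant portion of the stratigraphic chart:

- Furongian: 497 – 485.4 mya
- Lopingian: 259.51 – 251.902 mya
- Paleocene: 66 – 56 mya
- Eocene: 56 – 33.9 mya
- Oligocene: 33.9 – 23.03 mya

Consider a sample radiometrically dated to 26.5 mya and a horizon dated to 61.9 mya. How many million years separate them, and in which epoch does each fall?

Elapsed time: 61.9 − 26.5 = 35.4 Myr.
26.5 Ma lies within 33.9–23.03 Ma: Oligocene.
61.9 Ma lies within 66–56 Ma: Paleocene.

35.4 million years apart; the first in the Oligocene, the second in the Paleocene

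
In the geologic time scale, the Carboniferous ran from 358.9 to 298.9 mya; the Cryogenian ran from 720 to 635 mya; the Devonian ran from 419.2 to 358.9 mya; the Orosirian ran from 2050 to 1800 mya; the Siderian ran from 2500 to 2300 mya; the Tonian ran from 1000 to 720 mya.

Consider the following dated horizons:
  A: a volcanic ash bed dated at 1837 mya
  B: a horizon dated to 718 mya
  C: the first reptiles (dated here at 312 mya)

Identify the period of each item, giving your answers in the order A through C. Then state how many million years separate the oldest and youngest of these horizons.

A: 1837 Ma lies in 2050–1800 Ma, so Orosirian.
B: 718 Ma lies in 720–635 Ma, so Cryogenian.
C: 312 Ma lies in 358.9–298.9 Ma, so Carboniferous.
Oldest = 1837 Ma, youngest = 312 Ma → span 1525 Myr.

A — Orosirian; B — Cryogenian; C — Carboniferous; span 1525 million years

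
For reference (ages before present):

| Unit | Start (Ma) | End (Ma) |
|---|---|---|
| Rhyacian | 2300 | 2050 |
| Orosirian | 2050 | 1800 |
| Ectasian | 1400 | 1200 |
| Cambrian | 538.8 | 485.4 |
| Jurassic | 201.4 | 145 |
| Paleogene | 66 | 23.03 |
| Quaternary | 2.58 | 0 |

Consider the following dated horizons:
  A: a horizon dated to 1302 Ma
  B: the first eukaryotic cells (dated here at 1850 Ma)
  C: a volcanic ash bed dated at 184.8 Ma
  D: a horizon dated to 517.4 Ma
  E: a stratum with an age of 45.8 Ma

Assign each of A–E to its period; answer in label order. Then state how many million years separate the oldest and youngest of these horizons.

Match each age against the start–end ranges in the excerpt: A = 1302 Ma → Ectasian (1400–1200); B = 1850 Ma → Orosirian (2050–1800); C = 184.8 Ma → Jurassic (201.4–145); D = 517.4 Ma → Cambrian (538.8–485.4); E = 45.8 Ma → Paleogene (66–23.03).
The largest age is 1850 Ma and the smallest is 45.8 Ma; their difference is 1804.2 Myr.

A — Ectasian; B — Orosirian; C — Jurassic; D — Cambrian; E — Paleogene; span 1804.2 million years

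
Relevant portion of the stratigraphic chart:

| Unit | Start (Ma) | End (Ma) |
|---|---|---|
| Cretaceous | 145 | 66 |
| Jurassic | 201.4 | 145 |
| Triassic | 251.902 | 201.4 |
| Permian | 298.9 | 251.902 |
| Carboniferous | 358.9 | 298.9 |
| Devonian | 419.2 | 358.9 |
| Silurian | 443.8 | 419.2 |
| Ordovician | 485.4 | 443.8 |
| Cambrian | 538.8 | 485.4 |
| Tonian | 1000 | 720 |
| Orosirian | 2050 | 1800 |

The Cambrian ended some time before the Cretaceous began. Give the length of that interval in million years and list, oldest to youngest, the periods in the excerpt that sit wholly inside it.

340.4 million years; Ordovician, Silurian, Devonian, Carboniferous, Permian, Triassic, Jurassic

The Cambrian closes at 485.4 Ma and the Cretaceous opens at 145 Ma, so the interval is 485.4 − 145 = 340.4 Myr.
A period fits inside if it starts at or after 485.4 Ma and ends at or before 145 Ma; oldest first that gives Ordovician, Silurian, Devonian, Carboniferous, Permian, Triassic, Jurassic.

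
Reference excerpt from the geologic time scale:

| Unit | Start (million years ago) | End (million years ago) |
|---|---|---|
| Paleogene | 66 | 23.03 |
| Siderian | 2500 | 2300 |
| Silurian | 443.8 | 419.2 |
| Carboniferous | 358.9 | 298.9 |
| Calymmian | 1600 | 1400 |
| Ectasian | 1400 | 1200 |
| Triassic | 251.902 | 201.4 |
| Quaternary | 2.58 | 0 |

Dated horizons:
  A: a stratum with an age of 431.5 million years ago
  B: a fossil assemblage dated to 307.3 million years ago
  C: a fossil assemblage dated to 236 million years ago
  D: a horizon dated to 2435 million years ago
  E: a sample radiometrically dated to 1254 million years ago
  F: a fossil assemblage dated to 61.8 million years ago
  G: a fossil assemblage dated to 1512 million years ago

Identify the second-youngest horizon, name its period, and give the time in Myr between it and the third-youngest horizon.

Smaller Ma means younger, so youngest first: F 61.8 < C 236 < B 307.3 < A 431.5 < E 1254 < G 1512 < D 2435.
Counting 2 along gives C (236 Ma); the excerpt puts that inside the Triassic, 251.902–201.4 Ma.
Next in line is B (307.3 Ma), and 307.3 − 236 = 71.3 Myr.

C, in the Triassic; 71.3 million years to B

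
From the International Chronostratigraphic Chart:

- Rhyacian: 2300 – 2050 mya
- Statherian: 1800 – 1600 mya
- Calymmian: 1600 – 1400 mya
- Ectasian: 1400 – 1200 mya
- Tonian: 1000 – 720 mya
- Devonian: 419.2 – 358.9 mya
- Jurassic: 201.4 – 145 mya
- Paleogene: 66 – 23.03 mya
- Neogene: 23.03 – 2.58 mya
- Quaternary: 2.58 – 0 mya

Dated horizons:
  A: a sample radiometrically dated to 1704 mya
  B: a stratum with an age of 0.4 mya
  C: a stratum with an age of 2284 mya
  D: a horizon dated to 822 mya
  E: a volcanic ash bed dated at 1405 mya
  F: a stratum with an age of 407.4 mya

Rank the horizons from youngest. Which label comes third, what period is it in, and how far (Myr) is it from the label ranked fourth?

D, in the Tonian; 583 million years to E

Sorted youngest-first by Ma: B (0.4), F (407.4), D (822), E (1405), A (1704), C (2284).
The third youngest is D at 822 Ma, which lies in 1000–720 Ma: the Tonian.
The fourth youngest is E at 1405 Ma; separation = |822 − 1405| = 583 Myr.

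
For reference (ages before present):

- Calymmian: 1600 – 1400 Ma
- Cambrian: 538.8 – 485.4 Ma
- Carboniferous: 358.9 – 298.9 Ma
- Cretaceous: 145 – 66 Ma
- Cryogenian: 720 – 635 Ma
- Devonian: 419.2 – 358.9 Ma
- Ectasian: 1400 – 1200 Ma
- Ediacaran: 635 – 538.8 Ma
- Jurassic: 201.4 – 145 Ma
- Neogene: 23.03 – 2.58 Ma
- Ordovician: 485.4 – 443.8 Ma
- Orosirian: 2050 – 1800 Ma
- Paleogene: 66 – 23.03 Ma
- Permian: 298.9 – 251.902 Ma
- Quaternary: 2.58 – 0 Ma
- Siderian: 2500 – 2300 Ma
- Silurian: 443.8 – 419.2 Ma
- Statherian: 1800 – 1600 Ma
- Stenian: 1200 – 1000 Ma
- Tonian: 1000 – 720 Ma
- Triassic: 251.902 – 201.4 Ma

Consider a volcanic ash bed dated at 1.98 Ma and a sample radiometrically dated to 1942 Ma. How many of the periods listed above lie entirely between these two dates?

1942 Ma sits inside the Orosirian (2050–1800) and 1.98 Ma inside the Quaternary (2.58–0); neither of those is wholly between the two dates.
The listed periods lying completely between them are Statherian, Calymmian, Ectasian, Stenian, Tonian, Cryogenian, Ediacaran, Cambrian, Ordovician, Silurian, Devonian, Carboniferous, Permian, Triassic, Jurassic, Cretaceous, Paleogene, Neogene — 18 in all.

18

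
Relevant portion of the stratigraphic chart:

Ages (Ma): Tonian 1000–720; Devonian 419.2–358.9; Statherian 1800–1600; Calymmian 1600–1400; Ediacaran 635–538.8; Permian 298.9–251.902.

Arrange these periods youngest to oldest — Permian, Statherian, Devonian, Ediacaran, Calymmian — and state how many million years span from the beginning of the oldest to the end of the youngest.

From the excerpt: Permian 298.9–251.902; Statherian 1800–1600; Devonian 419.2–358.9; Ediacaran 635–538.8; Calymmian 1600–1400 (Ma).
Larger Ma is earlier, so the oldest is Statherian and the youngest is Permian; youngest to oldest: Permian, Devonian, Ediacaran, Calymmian, Statherian.
Oldest start 1800 minus youngest end 251.902 gives 1548.098 Myr overall.

Permian → Devonian → Ediacaran → Calymmian → Statherian; total span 1548.098 Myr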